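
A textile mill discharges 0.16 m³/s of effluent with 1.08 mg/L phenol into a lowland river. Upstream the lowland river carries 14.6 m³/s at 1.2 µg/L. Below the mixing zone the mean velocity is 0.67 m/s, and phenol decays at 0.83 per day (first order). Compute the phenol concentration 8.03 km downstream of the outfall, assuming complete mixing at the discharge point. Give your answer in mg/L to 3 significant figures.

1.2 µg/L = 0.0012 mg/L.
After complete mixing, C₀ = (0.16·1.08 + 14.6·0.0012) / 14.76 = 0.01289 mg/L.
Travel time t = 8030 m / 0.67 m/s = 1.199e+04 s = 0.1387 d.
C = 0.01289·exp(−0.83·0.1387) = 0.01289·0.8912 = 0.01149 mg/L.

0.0115 mg/L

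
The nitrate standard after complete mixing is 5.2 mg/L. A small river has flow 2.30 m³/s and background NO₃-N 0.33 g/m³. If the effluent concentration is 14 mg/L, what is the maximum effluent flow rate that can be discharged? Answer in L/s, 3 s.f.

Mass balance at complete mixing: C_std·(Q_w + Q_r) = Q_w·C_e + Q_r·C_b.
Rearranging, Q_w = Q_r·(C_std − C_b)/(C_e − C_std) = 2.30·(5.2 − 0.33) / (14 − 5.2) = 1.273 m³/s.
= 1273 L/s.

1270 L/s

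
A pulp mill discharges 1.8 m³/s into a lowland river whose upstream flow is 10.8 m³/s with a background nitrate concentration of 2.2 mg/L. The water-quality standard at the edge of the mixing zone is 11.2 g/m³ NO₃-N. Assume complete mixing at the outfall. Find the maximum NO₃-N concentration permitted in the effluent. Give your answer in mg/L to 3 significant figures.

65.2 mg/L

Mass balance: 11.2·12.6 = 1.8·Cₑ + 10.8·2.2.
Cₑ = (141.1 − 23.76) / 1.8 = 65.2 mg/L.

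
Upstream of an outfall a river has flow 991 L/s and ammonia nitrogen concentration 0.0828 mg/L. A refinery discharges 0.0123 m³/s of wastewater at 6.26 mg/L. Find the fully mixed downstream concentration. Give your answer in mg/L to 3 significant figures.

991 L/s = 0.991 m³/s.
Flow-weighted mixing gives C = (0.0123·6.26 + 0.991·0.0828) / (0.0123 + 0.991) = 0.1591/1.003 = 0.1585 mg/L.

0.159 mg/L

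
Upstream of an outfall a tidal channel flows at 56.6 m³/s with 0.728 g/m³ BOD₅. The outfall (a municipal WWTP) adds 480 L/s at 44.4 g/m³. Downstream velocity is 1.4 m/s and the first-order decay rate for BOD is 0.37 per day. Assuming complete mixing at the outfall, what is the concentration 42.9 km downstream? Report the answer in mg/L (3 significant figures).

0.961 mg/L

480 L/s = 0.48 m³/s.
After complete mixing, C₀ = (0.48·44.4 + 56.6·0.728) / 57.08 = 1.095 mg/L.
Travel time t = 4.29e+04 m / 1.4 m/s = 3.064e+04 s = 0.3547 d.
C = 1.095·exp(−0.37·0.3547) = 1.095·0.877 = 0.9606 mg/L.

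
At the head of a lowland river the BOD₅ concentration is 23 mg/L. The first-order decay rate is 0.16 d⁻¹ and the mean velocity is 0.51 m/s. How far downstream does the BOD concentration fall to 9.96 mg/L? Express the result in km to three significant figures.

230 km

From C = C₀·e^(−kt), t = ln(C₀/C)/k = ln(23/9.96)/0.16 = 0.8369/0.16 = 5.231 d.
Distance = v·t = 0.51 m/s × 4.519e+05 s = 2.305e+05 m = 230.5 km.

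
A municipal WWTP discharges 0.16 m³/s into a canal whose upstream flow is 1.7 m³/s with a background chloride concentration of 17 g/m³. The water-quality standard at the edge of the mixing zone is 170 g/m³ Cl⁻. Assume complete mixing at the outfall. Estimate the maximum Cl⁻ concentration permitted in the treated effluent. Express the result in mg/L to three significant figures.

1800 mg/L

Mass balance: 170·1.86 = 0.16·Cₑ + 1.7·17.
Cₑ = (316.2 − 28.9) / 0.16 = 1796 mg/L.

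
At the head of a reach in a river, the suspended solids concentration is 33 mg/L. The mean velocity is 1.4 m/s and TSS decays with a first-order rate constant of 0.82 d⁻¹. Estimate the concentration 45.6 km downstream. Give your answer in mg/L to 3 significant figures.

24.2 mg/L

Travel time t = 45.6 km / 1.4 m/s = 4.56e+04/1.4 = 3.257e+04 s = 0.377 d.
First-order decay: C = 33·exp(−0.82·0.377) = 33·0.7341 = 24.22 mg/L.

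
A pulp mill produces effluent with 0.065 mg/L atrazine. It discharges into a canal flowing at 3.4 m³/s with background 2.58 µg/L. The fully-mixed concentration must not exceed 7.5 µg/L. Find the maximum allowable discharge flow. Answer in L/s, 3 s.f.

291 L/s

2.58 µg/L = 0.00258 mg/L.
7.5 µg/L = 0.0075 mg/L.
Mass balance at complete mixing: C_std·(Q_w + Q_r) = Q_w·C_e + Q_r·C_b.
Rearranging, Q_w = Q_r·(C_std − C_b)/(C_e − C_std) = 3.4·(0.0075 − 0.00258) / (0.065 − 0.0075) = 0.2909 m³/s.
= 290.9 L/s.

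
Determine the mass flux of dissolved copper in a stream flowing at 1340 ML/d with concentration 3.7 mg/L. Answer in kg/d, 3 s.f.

4960 kg/d

1340 ML/d = 15.51 m³/s.
Mass flux = Q·C = 15.51 m³/s × 3.7 g/m³ = 57.38 g/s.
= 57.38 g/s × 86.4 = 4958 kg/d.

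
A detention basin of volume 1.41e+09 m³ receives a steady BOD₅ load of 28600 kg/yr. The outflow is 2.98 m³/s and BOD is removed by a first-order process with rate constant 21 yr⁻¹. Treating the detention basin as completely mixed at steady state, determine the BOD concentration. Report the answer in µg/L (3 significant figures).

Outflow Q = 2.98 m³/s × 3.156e+07 s/yr = 9.404e+07 m³/yr.
Steady-state CSTR mass balance: W = Q·C + k·V·C, so C = W/(Q + kV).
Q + kV = 9.404e+07 + 21·1.41e+09 = 2.97e+10 m³/yr.
C = 28600/2.97e+10 = 9.628e-07 kg/m³ = 0.0009628 mg/L = 0.9628 µg/L.

0.963 µg/L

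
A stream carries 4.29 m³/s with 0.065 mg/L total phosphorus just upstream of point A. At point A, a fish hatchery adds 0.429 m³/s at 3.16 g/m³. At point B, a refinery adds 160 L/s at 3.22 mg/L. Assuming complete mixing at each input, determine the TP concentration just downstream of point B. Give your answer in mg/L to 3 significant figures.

0.441 mg/L

After input A: C = (4.29·0.065 + 0.429·3.16) / 4.719 = 0.3464 mg/L.
160 L/s = 0.16 m³/s.
After input B: C = (4.719·0.3464 + 0.16·3.22) / 4.879 = 0.4406 mg/L.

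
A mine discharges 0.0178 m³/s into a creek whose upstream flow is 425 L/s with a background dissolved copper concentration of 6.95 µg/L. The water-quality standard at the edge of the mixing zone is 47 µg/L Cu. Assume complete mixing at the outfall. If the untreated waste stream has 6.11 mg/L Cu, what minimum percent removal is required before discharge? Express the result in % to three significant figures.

83.6 %

425 L/s = 0.425 m³/s.
6.95 µg/L = 0.00695 mg/L.
47 µg/L = 0.047 mg/L.
Mass balance: 0.047·0.4428 = 0.0178·Cₑ + 0.425·0.00695.
Cₑ = (0.02081 − 0.002954) / 0.0178 = 1.003 mg/L.
Required removal = 1 − 1.003/6.11 = 83.58 %.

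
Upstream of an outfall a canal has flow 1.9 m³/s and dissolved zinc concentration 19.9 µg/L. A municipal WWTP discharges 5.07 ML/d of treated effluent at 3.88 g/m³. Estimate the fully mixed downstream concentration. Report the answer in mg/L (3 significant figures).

0.136 mg/L

5.07 ML/d = 0.05868 m³/s.
19.9 µg/L = 0.0199 mg/L.
By mass balance at complete mixing, C = (0.05868·3.88 + 1.9·0.0199) / (0.05868 + 1.9) = 0.2655/1.959 = 0.1355 mg/L.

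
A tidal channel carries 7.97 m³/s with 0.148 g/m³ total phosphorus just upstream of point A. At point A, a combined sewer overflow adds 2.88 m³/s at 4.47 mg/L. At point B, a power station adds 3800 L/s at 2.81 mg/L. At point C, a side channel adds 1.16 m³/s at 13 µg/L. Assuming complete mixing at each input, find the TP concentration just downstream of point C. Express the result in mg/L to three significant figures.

After input A: C = (7.97·0.148 + 2.88·4.47) / 10.85 = 1.295 mg/L.
3800 L/s = 3.8 m³/s.
After input B: C = (10.85·1.295 + 3.8·2.81) / 14.65 = 1.688 mg/L.
13 µg/L = 0.013 mg/L.
After input C: C = (14.65·1.688 + 1.16·0.013) / 15.81 = 1.565 mg/L.

1.57 mg/L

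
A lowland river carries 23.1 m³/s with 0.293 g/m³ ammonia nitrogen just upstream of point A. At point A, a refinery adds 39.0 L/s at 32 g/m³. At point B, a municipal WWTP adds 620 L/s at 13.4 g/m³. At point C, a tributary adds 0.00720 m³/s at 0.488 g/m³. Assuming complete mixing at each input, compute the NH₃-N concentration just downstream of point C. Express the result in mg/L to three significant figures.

39.0 L/s = 0.039 m³/s.
After input A: C = (23.1·0.293 + 0.039·32) / 23.14 = 0.3464 mg/L.
620 L/s = 0.62 m³/s.
After input B: C = (23.14·0.3464 + 0.62·13.4) / 23.76 = 0.6871 mg/L.
After input C: C = (23.76·0.6871 + 0.0072·0.488) / 23.77 = 0.687 mg/L.

0.687 mg/L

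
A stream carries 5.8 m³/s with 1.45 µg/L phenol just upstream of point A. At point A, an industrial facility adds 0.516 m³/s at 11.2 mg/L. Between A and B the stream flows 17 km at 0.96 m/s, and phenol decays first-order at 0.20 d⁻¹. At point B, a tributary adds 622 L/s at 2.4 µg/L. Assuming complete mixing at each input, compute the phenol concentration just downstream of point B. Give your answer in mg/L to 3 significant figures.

0.801 mg/L

1.45 µg/L = 0.00145 mg/L.
After input A: C = (5.8·0.00145 + 0.516·11.2) / 6.316 = 0.9163 mg/L.
Over the 17 km reach to input B (t = 1.771e+04 s = 0.205 d), decay gives C = 0.9163·exp(−0.20·0.205) = 0.8795 mg/L.
622 L/s = 0.622 m³/s.
2.4 µg/L = 0.0024 mg/L.
After input B: C = (6.316·0.8795 + 0.622·0.0024) / 6.938 = 0.8009 mg/L.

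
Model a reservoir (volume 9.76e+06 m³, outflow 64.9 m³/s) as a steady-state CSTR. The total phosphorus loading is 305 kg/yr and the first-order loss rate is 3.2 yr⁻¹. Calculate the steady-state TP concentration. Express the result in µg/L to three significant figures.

0.147 µg/L

Outflow Q = 64.9 m³/s × 3.156e+07 s/yr = 2.048e+09 m³/yr.
Steady-state CSTR mass balance: W = Q·C + k·V·C, so C = W/(Q + kV).
Q + kV = 2.048e+09 + 3.2·9.76e+06 = 2.079e+09 m³/yr.
C = 305/2.079e+09 = 1.467e-07 kg/m³ = 0.0001467 mg/L = 0.1467 µg/L.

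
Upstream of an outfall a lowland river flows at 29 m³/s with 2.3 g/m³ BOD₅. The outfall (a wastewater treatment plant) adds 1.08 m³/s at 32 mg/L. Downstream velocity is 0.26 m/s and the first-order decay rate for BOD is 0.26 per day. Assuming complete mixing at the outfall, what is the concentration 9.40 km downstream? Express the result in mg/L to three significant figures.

After complete mixing, C₀ = (1.08·32 + 29·2.3) / 30.08 = 3.366 mg/L.
Travel time t = 9400 m / 0.26 m/s = 3.615e+04 s = 0.4184 d.
C = 3.366·exp(−0.26·0.4184) = 3.366·0.8969 = 3.019 mg/L.

3.02 mg/L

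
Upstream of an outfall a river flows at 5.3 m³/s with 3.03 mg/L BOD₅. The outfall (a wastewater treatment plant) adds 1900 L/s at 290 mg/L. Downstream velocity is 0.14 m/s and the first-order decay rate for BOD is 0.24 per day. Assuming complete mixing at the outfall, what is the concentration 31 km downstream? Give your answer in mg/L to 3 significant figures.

42.6 mg/L

1900 L/s = 1.9 m³/s.
After complete mixing, C₀ = (1.9·290 + 5.3·3.03) / 7.2 = 78.76 mg/L.
Travel time t = 3.1e+04 m / 0.14 m/s = 2.214e+05 s = 2.563 d.
C = 78.76·exp(−0.24·2.563) = 78.76·0.5406 = 42.58 mg/L.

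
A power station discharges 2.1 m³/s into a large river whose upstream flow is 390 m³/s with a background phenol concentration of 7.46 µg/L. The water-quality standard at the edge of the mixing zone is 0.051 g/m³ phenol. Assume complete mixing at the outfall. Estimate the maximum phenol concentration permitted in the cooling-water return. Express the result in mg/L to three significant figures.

7.46 µg/L = 0.00746 mg/L.
Mass balance: 0.051·392.1 = 2.1·Cₑ + 390·0.00746.
Cₑ = (20 − 2.909) / 2.1 = 8.137 mg/L.

8.14 mg/L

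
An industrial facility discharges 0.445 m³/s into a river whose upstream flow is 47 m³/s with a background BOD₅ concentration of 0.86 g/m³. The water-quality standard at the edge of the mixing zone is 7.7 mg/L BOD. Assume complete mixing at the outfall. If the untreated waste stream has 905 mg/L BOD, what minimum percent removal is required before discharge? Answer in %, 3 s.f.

19.3 %

Mass balance: 7.7·47.45 = 0.445·Cₑ + 47·0.86.
Cₑ = (365.3 − 40.42) / 0.445 = 730.1 mg/L.
Required removal = 1 − 730.1/905 = 19.32 %.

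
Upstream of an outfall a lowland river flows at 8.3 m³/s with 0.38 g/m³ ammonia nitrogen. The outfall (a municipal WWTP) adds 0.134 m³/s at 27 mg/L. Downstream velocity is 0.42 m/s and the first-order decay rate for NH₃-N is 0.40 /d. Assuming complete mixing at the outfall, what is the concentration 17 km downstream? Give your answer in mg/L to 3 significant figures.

After complete mixing, C₀ = (0.134·27 + 8.3·0.38) / 8.434 = 0.8029 mg/L.
Travel time t = 1.7e+04 m / 0.42 m/s = 4.048e+04 s = 0.4685 d.
C = 0.8029·exp(−0.40·0.4685) = 0.8029·0.8291 = 0.6657 mg/L.

0.666 mg/L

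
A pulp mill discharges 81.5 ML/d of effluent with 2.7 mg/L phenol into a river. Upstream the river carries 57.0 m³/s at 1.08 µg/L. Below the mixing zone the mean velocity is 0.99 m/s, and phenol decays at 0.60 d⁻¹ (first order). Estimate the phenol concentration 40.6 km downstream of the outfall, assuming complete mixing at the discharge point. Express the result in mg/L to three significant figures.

81.5 ML/d = 0.9433 m³/s.
1.08 µg/L = 0.00108 mg/L.
After complete mixing, C₀ = (0.9433·2.7 + 57·0.00108) / 57.94 = 0.04502 mg/L.
Travel time t = 4.06e+04 m / 0.99 m/s = 4.101e+04 s = 0.4747 d.
C = 0.04502·exp(−0.60·0.4747) = 0.04502·0.7522 = 0.03386 mg/L.

0.0339 mg/L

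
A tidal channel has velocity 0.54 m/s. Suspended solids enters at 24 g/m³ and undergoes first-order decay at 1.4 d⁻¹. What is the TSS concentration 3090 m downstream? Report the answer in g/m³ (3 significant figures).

21.9 g/m³

Travel time t = 3090 m / 0.54 m/s = 3090/0.54 = 5722 s = 0.06623 d.
First-order decay: C = 24·exp(−1.4·0.06623) = 24·0.9114 = 21.87 g/m³.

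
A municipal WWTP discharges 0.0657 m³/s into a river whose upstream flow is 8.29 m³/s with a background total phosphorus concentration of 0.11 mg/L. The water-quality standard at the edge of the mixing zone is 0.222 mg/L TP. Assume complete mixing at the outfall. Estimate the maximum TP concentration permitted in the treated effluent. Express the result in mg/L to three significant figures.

Mass balance: 0.222·8.356 = 0.0657·Cₑ + 8.29·0.11.
Cₑ = (1.855 − 0.9119) / 0.0657 = 14.35 mg/L.

14.4 mg/L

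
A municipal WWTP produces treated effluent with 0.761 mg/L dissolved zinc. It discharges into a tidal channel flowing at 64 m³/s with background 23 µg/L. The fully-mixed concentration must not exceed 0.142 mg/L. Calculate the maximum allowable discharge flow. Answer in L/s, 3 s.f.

23 µg/L = 0.023 mg/L.
Mass balance at complete mixing: C_std·(Q_w + Q_r) = Q_w·C_e + Q_r·C_b.
Rearranging, Q_w = Q_r·(C_std − C_b)/(C_e − C_std) = 64·(0.142 − 0.023) / (0.761 − 0.142) = 12.3 m³/s.
= 1.23e+04 L/s.

12300 L/s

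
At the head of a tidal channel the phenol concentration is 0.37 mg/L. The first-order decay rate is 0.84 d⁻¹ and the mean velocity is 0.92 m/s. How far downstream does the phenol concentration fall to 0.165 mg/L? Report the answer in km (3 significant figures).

From C = C₀·e^(−kt), t = ln(C₀/C)/k = ln(0.37/0.165)/0.84 = 0.8076/0.84 = 0.9614 d.
Distance = v·t = 0.92 m/s × 8.306e+04 s = 7.642e+04 m = 76.42 km.

76.4 km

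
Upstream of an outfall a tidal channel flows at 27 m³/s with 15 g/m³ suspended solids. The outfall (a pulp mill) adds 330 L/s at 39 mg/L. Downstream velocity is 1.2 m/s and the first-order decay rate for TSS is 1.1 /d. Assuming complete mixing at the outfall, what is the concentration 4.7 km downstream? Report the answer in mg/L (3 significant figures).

14.5 mg/L

330 L/s = 0.33 m³/s.
After complete mixing, C₀ = (0.33·39 + 27·15) / 27.33 = 15.29 mg/L.
Travel time t = 4700 m / 1.2 m/s = 3917 s = 0.04533 d.
C = 15.29·exp(−1.1·0.04533) = 15.29·0.9514 = 14.55 mg/L.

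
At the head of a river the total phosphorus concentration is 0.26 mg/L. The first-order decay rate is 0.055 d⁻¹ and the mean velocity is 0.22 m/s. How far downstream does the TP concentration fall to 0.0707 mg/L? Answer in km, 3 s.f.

450 km

From C = C₀·e^(−kt), t = ln(C₀/C)/k = ln(0.26/0.0707)/0.055 = 1.302/0.055 = 23.68 d.
Distance = v·t = 0.22 m/s × 2.046e+06 s = 4.501e+05 m = 450.1 km.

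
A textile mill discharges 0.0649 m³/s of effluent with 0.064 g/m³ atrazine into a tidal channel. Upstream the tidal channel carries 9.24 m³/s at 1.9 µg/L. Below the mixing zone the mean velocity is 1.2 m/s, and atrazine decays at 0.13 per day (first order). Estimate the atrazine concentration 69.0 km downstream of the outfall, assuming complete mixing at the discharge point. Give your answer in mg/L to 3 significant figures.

1.9 µg/L = 0.0019 mg/L.
After complete mixing, C₀ = (0.0649·0.064 + 9.24·0.0019) / 9.305 = 0.002333 mg/L.
Travel time t = 6.9e+04 m / 1.2 m/s = 5.75e+04 s = 0.6655 d.
C = 0.002333·exp(−0.13·0.6655) = 0.002333·0.9171 = 0.00214 mg/L.

0.00214 mg/L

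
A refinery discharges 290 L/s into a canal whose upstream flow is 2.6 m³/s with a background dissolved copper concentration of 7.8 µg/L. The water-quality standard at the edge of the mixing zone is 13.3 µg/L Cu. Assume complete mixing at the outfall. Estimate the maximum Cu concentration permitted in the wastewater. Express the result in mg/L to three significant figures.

290 L/s = 0.29 m³/s.
7.8 µg/L = 0.0078 mg/L.
13.3 µg/L = 0.0133 mg/L.
Mass balance: 0.0133·2.89 = 0.29·Cₑ + 2.6·0.0078.
Cₑ = (0.03844 − 0.02028) / 0.29 = 0.06261 mg/L.

0.0626 mg/L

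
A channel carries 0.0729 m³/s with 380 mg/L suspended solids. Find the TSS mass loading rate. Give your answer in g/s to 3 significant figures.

Mass flux = Q·C = 0.0729 m³/s × 380 g/m³ = 27.7 g/s.

27.7 g/s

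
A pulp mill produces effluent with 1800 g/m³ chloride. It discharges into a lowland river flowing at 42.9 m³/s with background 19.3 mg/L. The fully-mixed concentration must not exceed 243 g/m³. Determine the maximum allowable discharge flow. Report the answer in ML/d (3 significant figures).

Mass balance at complete mixing: C_std·(Q_w + Q_r) = Q_w·C_e + Q_r·C_b.
Rearranging, Q_w = Q_r·(C_std − C_b)/(C_e − C_std) = 42.9·(243 − 19.3) / (1800 − 243) = 6.164 m³/s.
= 532.5 ML/d.

533 ML/d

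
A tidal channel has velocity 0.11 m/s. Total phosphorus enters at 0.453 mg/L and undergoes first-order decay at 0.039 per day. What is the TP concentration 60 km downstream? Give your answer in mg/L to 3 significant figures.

0.354 mg/L

Travel time t = 60 km / 0.11 m/s = 6e+04/0.11 = 5.455e+05 s = 6.313 d.
First-order decay: C = 0.453·exp(−0.039·6.313) = 0.453·0.7818 = 0.3541 mg/L.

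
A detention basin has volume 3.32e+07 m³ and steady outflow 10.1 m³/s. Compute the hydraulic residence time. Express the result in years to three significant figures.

Q = 10.1 m³/s × 3.156e+07 s/yr = 3.187e+08 m³/yr.
Hydraulic residence time τ = V/Q = 3.32e+07/3.187e+08 = 0.1042 yr.

0.104 yr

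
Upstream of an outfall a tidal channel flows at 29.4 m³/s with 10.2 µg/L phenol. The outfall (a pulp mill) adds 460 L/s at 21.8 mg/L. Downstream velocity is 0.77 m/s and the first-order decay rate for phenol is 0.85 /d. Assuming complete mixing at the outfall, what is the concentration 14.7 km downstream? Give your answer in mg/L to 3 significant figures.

0.287 mg/L

460 L/s = 0.46 m³/s.
10.2 µg/L = 0.0102 mg/L.
After complete mixing, C₀ = (0.46·21.8 + 29.4·0.0102) / 29.86 = 0.3459 mg/L.
Travel time t = 1.47e+04 m / 0.77 m/s = 1.909e+04 s = 0.221 d.
C = 0.3459·exp(−0.85·0.221) = 0.3459·0.8288 = 0.2867 mg/L.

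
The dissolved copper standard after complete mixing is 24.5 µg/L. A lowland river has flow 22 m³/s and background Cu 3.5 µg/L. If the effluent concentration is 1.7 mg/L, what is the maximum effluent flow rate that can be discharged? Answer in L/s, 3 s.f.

3.5 µg/L = 0.0035 mg/L.
24.5 µg/L = 0.0245 mg/L.
Mass balance at complete mixing: C_std·(Q_w + Q_r) = Q_w·C_e + Q_r·C_b.
Rearranging, Q_w = Q_r·(C_std − C_b)/(C_e − C_std) = 22·(0.0245 − 0.0035) / (1.7 − 0.0245) = 0.2757 m³/s.
= 275.7 L/s.

276 L/s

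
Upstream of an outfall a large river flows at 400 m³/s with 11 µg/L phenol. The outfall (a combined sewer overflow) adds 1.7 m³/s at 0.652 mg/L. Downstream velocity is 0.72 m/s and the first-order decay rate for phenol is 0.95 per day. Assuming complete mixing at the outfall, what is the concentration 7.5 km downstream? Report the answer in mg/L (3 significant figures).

0.0122 mg/L

11 µg/L = 0.011 mg/L.
After complete mixing, C₀ = (1.7·0.652 + 400·0.011) / 401.7 = 0.01371 mg/L.
Travel time t = 7500 m / 0.72 m/s = 1.042e+04 s = 0.1206 d.
C = 0.01371·exp(−0.95·0.1206) = 0.01371·0.8918 = 0.01223 mg/L.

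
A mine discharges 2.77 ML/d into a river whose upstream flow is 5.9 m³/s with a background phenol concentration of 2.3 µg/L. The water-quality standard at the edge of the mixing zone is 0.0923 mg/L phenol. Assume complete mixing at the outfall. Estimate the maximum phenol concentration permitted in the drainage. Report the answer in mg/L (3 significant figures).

16.7 mg/L

2.77 ML/d = 0.03206 m³/s.
2.3 µg/L = 0.0023 mg/L.
Mass balance: 0.0923·5.932 = 0.03206·Cₑ + 5.9·0.0023.
Cₑ = (0.5475 − 0.01357) / 0.03206 = 16.65 mg/L.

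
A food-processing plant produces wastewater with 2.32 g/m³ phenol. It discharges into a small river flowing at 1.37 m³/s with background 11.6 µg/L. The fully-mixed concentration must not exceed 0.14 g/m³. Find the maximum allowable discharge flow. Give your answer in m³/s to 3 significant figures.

0.0807 m³/s

11.6 µg/L = 0.0116 mg/L.
Mass balance at complete mixing: C_std·(Q_w + Q_r) = Q_w·C_e + Q_r·C_b.
Rearranging, Q_w = Q_r·(C_std − C_b)/(C_e − C_std) = 1.37·(0.14 − 0.0116) / (2.32 − 0.14) = 0.08069 m³/s.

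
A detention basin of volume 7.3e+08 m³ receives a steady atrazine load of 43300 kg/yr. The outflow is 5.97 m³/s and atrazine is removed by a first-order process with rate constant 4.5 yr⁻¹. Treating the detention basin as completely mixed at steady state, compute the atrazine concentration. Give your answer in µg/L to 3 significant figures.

12.5 µg/L

Outflow Q = 5.97 m³/s × 3.156e+07 s/yr = 1.884e+08 m³/yr.
Steady-state CSTR mass balance: W = Q·C + k·V·C, so C = W/(Q + kV).
Q + kV = 1.884e+08 + 4.5·7.3e+08 = 3.473e+09 m³/yr.
C = 43300/3.473e+09 = 1.247e-05 kg/m³ = 0.01247 mg/L = 12.47 µg/L.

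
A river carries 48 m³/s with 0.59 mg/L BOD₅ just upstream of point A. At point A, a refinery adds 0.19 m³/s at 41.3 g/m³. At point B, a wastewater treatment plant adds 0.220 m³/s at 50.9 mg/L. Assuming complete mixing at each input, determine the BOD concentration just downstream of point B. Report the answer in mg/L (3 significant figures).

After input A: C = (48·0.59 + 0.19·41.3) / 48.19 = 0.7505 mg/L.
After input B: C = (48.19·0.7505 + 0.22·50.9) / 48.41 = 0.9784 mg/L.

0.978 mg/L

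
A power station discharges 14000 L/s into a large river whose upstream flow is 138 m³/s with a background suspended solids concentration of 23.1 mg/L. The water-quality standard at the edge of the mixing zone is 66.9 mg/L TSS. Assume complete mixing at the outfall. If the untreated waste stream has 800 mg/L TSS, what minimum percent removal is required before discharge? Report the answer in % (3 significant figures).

14000 L/s = 14 m³/s.
Mass balance: 66.9·152 = 14·Cₑ + 138·23.1.
Cₑ = (1.017e+04 − 3188) / 14 = 498.6 mg/L.
Required removal = 1 − 498.6/800 = 37.67 %.

37.7 %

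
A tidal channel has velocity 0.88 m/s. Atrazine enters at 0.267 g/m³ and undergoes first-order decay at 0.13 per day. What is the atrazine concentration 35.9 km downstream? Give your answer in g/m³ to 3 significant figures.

0.251 g/m³

Travel time t = 35.9 km / 0.88 m/s = 3.59e+04/0.88 = 4.08e+04 s = 0.4722 d.
First-order decay: C = 0.267·exp(−0.13·0.4722) = 0.267·0.9405 = 0.2511 g/m³.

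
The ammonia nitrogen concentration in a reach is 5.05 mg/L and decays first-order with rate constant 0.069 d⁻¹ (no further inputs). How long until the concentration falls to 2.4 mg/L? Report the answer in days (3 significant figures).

t = ln(C₀/C)/k = ln(5.05/2.4)/0.069 = 0.7439/0.069 = 10.78 d.

10.8 d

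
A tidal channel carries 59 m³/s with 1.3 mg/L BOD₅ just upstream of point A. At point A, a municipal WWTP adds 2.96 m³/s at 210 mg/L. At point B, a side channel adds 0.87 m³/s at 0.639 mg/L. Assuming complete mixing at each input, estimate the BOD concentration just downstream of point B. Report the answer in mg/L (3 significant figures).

11.1 mg/L

After input A: C = (59·1.3 + 2.96·210) / 61.96 = 11.27 mg/L.
After input B: C = (61.96·11.27 + 0.87·0.639) / 62.83 = 11.12 mg/L.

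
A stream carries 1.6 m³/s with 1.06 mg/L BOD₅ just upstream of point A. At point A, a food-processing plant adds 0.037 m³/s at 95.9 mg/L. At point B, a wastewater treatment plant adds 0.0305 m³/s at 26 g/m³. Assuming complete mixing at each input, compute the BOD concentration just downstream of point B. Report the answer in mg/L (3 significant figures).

After input A: C = (1.6·1.06 + 0.037·95.9) / 1.637 = 3.204 mg/L.
After input B: C = (1.637·3.204 + 0.0305·26) / 1.667 = 3.621 mg/L.

3.62 mg/L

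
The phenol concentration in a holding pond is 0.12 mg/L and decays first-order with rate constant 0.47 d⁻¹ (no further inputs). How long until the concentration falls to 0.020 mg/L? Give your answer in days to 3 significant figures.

t = ln(C₀/C)/k = ln(0.12/0.020)/0.47 = 1.792/0.47 = 3.812 d.

3.81 d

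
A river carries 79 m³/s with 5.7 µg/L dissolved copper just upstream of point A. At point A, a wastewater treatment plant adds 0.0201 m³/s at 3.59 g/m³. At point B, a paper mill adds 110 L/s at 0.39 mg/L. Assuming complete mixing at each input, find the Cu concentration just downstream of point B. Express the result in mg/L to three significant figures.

5.7 µg/L = 0.0057 mg/L.
After input A: C = (79·0.0057 + 0.0201·3.59) / 79.02 = 0.006612 mg/L.
110 L/s = 0.11 m³/s.
After input B: C = (79.02·0.006612 + 0.11·0.39) / 79.13 = 0.007145 mg/L.

0.00714 mg/L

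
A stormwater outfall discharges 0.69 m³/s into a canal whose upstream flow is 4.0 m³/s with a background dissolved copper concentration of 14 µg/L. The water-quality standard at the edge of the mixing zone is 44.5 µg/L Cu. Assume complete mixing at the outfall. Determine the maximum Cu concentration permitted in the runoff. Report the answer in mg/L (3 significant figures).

14 µg/L = 0.014 mg/L.
44.5 µg/L = 0.0445 mg/L.
Mass balance: 0.0445·4.69 = 0.69·Cₑ + 4·0.014.
Cₑ = (0.2087 − 0.056) / 0.69 = 0.2213 mg/L.

0.221 mg/L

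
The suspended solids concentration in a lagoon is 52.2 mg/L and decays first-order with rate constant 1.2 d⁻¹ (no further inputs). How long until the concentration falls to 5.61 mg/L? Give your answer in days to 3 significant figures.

t = ln(C₀/C)/k = ln(52.2/5.61)/1.2 = 2.231/1.2 = 1.859 d.

1.86 d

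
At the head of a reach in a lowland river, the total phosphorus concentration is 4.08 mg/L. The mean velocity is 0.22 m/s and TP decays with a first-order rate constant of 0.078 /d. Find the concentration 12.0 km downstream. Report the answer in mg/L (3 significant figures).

Travel time t = 12.0 km / 0.22 m/s = 1.2e+04/0.22 = 5.455e+04 s = 0.6313 d.
First-order decay: C = 4.08·exp(−0.078·0.6313) = 4.08·0.952 = 3.884 mg/L.

3.88 mg/L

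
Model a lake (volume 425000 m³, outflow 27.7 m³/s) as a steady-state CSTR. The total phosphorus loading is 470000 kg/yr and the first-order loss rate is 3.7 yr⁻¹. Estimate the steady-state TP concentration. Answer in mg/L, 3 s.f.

0.537 mg/L

Outflow Q = 27.7 m³/s × 3.156e+07 s/yr = 8.741e+08 m³/yr.
Steady-state CSTR mass balance: W = Q·C + k·V·C, so C = W/(Q + kV).
Q + kV = 8.741e+08 + 3.7·425000 = 8.757e+08 m³/yr.
C = 470000/8.757e+08 = 0.0005367 kg/m³ = 0.5367 mg/L.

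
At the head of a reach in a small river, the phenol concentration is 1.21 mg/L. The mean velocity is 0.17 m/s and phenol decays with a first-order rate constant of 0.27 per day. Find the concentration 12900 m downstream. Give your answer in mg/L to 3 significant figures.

0.955 mg/L

Travel time t = 12900 m / 0.17 m/s = 1.29e+04/0.17 = 7.588e+04 s = 0.8783 d.
First-order decay: C = 1.21·exp(−0.27·0.8783) = 1.21·0.7889 = 0.9546 mg/L.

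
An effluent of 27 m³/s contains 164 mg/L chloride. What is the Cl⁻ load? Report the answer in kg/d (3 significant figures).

Mass flux = Q·C = 27 m³/s × 164 g/m³ = 4428 g/s.
= 4428 g/s × 86.4 = 3.826e+05 kg/d.

383000 kg/d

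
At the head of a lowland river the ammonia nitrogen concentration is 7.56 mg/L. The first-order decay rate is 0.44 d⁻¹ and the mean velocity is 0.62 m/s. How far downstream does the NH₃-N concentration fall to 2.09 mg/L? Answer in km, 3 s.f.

From C = C₀·e^(−kt), t = ln(C₀/C)/k = ln(7.56/2.09)/0.44 = 1.286/0.44 = 2.922 d.
Distance = v·t = 0.62 m/s × 2.525e+05 s = 1.565e+05 m = 156.5 km.

157 km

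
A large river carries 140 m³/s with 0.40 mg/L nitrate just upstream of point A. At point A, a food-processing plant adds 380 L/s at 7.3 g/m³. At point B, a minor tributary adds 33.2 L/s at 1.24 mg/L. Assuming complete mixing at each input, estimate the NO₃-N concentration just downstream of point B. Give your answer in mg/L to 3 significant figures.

380 L/s = 0.38 m³/s.
After input A: C = (140·0.4 + 0.38·7.3) / 140.4 = 0.4187 mg/L.
33.2 L/s = 0.0332 m³/s.
After input B: C = (140.4·0.4187 + 0.0332·1.24) / 140.4 = 0.4189 mg/L.

0.419 mg/L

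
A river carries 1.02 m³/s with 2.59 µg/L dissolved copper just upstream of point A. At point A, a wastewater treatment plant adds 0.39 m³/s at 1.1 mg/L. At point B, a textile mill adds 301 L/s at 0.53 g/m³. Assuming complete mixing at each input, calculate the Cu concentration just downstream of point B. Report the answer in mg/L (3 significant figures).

0.346 mg/L

2.59 µg/L = 0.00259 mg/L.
After input A: C = (1.02·0.00259 + 0.39·1.1) / 1.41 = 0.3061 mg/L.
301 L/s = 0.301 m³/s.
After input B: C = (1.41·0.3061 + 0.301·0.53) / 1.711 = 0.3455 mg/L.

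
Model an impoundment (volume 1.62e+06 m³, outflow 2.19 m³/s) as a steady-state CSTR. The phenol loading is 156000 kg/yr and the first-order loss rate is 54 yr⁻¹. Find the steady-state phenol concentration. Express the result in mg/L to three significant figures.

0.996 mg/L

Outflow Q = 2.19 m³/s × 3.156e+07 s/yr = 6.911e+07 m³/yr.
Steady-state CSTR mass balance: W = Q·C + k·V·C, so C = W/(Q + kV).
Q + kV = 6.911e+07 + 54·1.62e+06 = 1.566e+08 m³/yr.
C = 156000/1.566e+08 = 0.0009962 kg/m³ = 0.9962 mg/L.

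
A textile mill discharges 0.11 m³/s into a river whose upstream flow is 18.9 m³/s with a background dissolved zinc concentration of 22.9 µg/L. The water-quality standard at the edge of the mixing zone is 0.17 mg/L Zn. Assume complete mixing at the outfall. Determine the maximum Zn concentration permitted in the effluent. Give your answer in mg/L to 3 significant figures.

22.9 µg/L = 0.0229 mg/L.
Mass balance: 0.17·19.01 = 0.11·Cₑ + 18.9·0.0229.
Cₑ = (3.232 − 0.4328) / 0.11 = 25.44 mg/L.

25.4 mg/L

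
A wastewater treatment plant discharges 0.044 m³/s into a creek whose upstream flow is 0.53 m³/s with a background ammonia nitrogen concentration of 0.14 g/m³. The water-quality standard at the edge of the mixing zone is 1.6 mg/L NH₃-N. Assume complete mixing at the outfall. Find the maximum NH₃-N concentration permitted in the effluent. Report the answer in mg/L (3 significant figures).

Mass balance: 1.6·0.574 = 0.044·Cₑ + 0.53·0.14.
Cₑ = (0.9184 − 0.0742) / 0.044 = 19.19 mg/L.

19.2 mg/L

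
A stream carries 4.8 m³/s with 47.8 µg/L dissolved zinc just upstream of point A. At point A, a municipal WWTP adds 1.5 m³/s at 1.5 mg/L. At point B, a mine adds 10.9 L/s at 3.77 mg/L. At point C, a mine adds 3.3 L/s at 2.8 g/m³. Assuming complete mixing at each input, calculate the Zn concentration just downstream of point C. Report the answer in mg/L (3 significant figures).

0.401 mg/L

47.8 µg/L = 0.0478 mg/L.
After input A: C = (4.8·0.0478 + 1.5·1.5) / 6.3 = 0.3936 mg/L.
10.9 L/s = 0.0109 m³/s.
After input B: C = (6.3·0.3936 + 0.0109·3.77) / 6.311 = 0.3994 mg/L.
3.3 L/s = 0.0033 m³/s.
After input C: C = (6.311·0.3994 + 0.0033·2.8) / 6.314 = 0.4006 mg/L.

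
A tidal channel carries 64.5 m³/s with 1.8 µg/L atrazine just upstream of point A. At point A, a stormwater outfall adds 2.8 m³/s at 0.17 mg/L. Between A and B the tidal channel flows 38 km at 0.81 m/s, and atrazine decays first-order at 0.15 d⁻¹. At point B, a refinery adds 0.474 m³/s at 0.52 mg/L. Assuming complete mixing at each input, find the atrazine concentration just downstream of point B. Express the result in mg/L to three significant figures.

1.8 µg/L = 0.0018 mg/L.
After input A: C = (64.5·0.0018 + 2.8·0.17) / 67.3 = 0.008798 mg/L.
Over the 38 km reach to input B (t = 4.691e+04 s = 0.543 d), decay gives C = 0.008798·exp(−0.15·0.543) = 0.00811 mg/L.
After input B: C = (67.3·0.00811 + 0.474·0.52) / 67.77 = 0.01169 mg/L.

0.0117 mg/L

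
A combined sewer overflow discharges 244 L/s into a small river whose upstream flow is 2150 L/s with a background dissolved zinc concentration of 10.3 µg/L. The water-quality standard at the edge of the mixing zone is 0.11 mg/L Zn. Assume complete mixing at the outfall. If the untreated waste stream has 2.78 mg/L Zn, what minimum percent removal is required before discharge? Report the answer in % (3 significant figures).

244 L/s = 0.244 m³/s.
2150 L/s = 2.15 m³/s.
10.3 µg/L = 0.0103 mg/L.
Mass balance: 0.11·2.394 = 0.244·Cₑ + 2.15·0.0103.
Cₑ = (0.2633 − 0.02214) / 0.244 = 0.9885 mg/L.
Required removal = 1 − 0.9885/2.78 = 64.44 %.

64.4 %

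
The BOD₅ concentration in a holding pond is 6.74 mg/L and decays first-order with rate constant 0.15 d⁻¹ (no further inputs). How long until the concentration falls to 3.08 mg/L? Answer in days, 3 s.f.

t = ln(C₀/C)/k = ln(6.74/3.08)/0.15 = 0.7831/0.15 = 5.221 d.

5.22 d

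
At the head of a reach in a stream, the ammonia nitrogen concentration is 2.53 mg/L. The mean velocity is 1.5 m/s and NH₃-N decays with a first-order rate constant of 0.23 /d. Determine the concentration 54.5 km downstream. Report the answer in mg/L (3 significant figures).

Travel time t = 54.5 km / 1.5 m/s = 5.45e+04/1.5 = 3.633e+04 s = 0.4205 d.
First-order decay: C = 2.53·exp(−0.23·0.4205) = 2.53·0.9078 = 2.297 mg/L.

2.30 mg/L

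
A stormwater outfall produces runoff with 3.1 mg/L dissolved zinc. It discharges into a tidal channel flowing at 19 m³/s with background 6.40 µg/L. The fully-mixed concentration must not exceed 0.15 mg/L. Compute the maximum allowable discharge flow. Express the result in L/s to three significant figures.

6.40 µg/L = 0.0064 mg/L.
Mass balance at complete mixing: C_std·(Q_w + Q_r) = Q_w·C_e + Q_r·C_b.
Rearranging, Q_w = Q_r·(C_std − C_b)/(C_e − C_std) = 19·(0.15 − 0.0064) / (3.1 − 0.15) = 0.9249 m³/s.
= 924.9 L/s.

925 L/s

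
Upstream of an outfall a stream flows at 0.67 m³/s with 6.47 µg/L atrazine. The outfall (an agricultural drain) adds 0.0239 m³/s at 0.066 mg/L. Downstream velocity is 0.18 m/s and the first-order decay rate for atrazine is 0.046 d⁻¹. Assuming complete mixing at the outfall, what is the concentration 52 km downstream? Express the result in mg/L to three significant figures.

6.47 µg/L = 0.00647 mg/L.
After complete mixing, C₀ = (0.0239·0.066 + 0.67·0.00647) / 0.6939 = 0.00852 mg/L.
Travel time t = 5.2e+04 m / 0.18 m/s = 2.889e+05 s = 3.344 d.
C = 0.00852·exp(−0.046·3.344) = 0.00852·0.8574 = 0.007306 mg/L.

0.00731 mg/L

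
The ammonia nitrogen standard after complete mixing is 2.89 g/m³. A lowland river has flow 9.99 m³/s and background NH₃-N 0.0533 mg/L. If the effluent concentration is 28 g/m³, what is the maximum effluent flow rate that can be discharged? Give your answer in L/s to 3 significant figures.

1130 L/s

Mass balance at complete mixing: C_std·(Q_w + Q_r) = Q_w·C_e + Q_r·C_b.
Rearranging, Q_w = Q_r·(C_std − C_b)/(C_e − C_std) = 9.99·(2.89 − 0.0533) / (28 − 2.89) = 1.129 m³/s.
= 1129 L/s.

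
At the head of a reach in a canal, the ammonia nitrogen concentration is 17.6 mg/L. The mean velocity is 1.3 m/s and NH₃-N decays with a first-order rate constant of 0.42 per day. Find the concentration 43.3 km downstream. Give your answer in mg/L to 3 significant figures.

Travel time t = 43.3 km / 1.3 m/s = 4.33e+04/1.3 = 3.331e+04 s = 0.3855 d.
First-order decay: C = 17.6·exp(−0.42·0.3855) = 17.6·0.8505 = 14.97 mg/L.

15.0 mg/L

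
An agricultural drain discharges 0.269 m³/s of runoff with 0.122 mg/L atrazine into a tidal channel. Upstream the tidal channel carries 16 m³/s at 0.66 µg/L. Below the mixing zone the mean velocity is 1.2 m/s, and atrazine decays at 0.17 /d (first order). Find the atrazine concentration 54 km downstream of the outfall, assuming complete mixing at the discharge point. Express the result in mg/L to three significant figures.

0.00244 mg/L

0.66 µg/L = 0.00066 mg/L.
After complete mixing, C₀ = (0.269·0.122 + 16·0.00066) / 16.27 = 0.002666 mg/L.
Travel time t = 5.4e+04 m / 1.2 m/s = 4.5e+04 s = 0.5208 d.
C = 0.002666·exp(−0.17·0.5208) = 0.002666·0.9153 = 0.00244 mg/L.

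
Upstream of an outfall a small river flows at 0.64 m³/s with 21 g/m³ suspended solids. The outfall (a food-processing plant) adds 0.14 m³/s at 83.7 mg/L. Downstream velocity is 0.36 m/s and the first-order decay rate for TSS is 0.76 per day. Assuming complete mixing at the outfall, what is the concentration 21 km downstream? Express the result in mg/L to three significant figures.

After complete mixing, C₀ = (0.14·83.7 + 0.64·21) / 0.78 = 32.25 mg/L.
Travel time t = 2.1e+04 m / 0.36 m/s = 5.833e+04 s = 0.6752 d.
C = 32.25·exp(−0.76·0.6752) = 32.25·0.5986 = 19.31 mg/L.

19.3 mg/L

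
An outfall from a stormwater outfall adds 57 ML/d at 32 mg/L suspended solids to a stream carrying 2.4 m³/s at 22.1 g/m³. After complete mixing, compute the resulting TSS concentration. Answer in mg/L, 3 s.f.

24.2 mg/L

57 ML/d = 0.6597 m³/s.
By mass balance at complete mixing, C = (0.6597·32 + 2.4·22.1) / (0.6597 + 2.4) = 74.15/3.06 = 24.23 mg/L.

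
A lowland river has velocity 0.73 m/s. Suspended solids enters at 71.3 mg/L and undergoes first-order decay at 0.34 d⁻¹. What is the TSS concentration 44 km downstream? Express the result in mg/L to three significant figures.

56.2 mg/L

Travel time t = 44 km / 0.73 m/s = 4.4e+04/0.73 = 6.027e+04 s = 0.6976 d.
First-order decay: C = 71.3·exp(−0.34·0.6976) = 71.3·0.7888 = 56.24 mg/L.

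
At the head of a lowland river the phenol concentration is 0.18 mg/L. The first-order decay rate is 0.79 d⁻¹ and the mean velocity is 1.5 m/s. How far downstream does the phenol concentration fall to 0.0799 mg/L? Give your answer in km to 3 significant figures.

From C = C₀·e^(−kt), t = ln(C₀/C)/k = ln(0.18/0.0799)/0.79 = 0.8122/0.79 = 1.028 d.
Distance = v·t = 1.5 m/s × 8.883e+04 s = 1.332e+05 m = 133.2 km.

133 km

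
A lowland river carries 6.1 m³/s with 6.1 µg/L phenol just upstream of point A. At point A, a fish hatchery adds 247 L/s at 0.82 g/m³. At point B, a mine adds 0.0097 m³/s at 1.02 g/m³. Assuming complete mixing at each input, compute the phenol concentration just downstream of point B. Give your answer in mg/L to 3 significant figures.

0.0393 mg/L

6.1 µg/L = 0.0061 mg/L.
247 L/s = 0.247 m³/s.
After input A: C = (6.1·0.0061 + 0.247·0.82) / 6.347 = 0.03777 mg/L.
After input B: C = (6.347·0.03777 + 0.0097·1.02) / 6.357 = 0.03927 mg/L.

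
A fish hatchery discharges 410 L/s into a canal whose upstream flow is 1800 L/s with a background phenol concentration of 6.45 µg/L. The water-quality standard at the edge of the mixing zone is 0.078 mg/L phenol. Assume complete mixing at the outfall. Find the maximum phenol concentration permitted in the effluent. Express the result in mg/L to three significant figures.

410 L/s = 0.41 m³/s.
1800 L/s = 1.8 m³/s.
6.45 µg/L = 0.00645 mg/L.
Mass balance: 0.078·2.21 = 0.41·Cₑ + 1.8·0.00645.
Cₑ = (0.1724 − 0.01161) / 0.41 = 0.3921 mg/L.

0.392 mg/L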